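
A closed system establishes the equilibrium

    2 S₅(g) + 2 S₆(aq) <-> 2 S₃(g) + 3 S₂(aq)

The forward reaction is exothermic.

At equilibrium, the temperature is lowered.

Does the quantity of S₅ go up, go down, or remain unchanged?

decreases

The forward reaction is exothermic. Lowering T favours the exothermic direction — shift to the right.
The net shift is to the right. S₅ is a reactant, so its amount decreases.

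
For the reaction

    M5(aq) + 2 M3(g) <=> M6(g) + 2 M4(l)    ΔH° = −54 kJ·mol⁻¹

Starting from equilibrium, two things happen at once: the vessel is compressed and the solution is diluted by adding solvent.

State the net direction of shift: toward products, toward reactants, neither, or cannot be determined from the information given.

cannot be determined

Gas moles: reactants 2, products 1 (Δn_gas = -1). Compression shifts the system toward the side with fewer moles of gas — to the right.
Dilution lowers every aqueous concentration by the same factor. Δn_aq = 0 − 1 = -1, so the system shifts toward the side with more dissolved moles — to the left.
The individual effects push in opposite directions; without quantitative information the net direction cannot be determined.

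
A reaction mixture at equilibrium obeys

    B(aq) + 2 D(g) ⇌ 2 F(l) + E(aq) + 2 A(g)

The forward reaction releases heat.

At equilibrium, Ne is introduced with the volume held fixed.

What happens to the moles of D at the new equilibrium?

At constant volume, adding an inert gas leaves every reacting species' partial pressure unchanged, so Q is unchanged — no shift from this change.
No net shift occurs, so the amount of D is unchanged.

unchanged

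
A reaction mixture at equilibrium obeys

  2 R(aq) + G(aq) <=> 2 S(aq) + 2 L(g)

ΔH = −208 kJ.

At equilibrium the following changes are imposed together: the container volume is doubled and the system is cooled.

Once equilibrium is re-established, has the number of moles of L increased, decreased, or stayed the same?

Gas moles: reactants 0, products 2 (Δn_gas = +2). Expansion shifts the system toward the side with more moles of gas — to the right.
The forward reaction is exothermic. Lowering T favours the exothermic direction — shift to the right.
The net shift is to the right. L is a product, so its amount increases.

increases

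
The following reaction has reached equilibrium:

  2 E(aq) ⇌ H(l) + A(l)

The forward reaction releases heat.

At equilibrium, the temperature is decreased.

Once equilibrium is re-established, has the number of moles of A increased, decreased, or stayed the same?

increases

The forward reaction is exothermic. Lowering T favours the exothermic direction — shift to the right.
The net shift is to the right. A is a product, so its amount increases.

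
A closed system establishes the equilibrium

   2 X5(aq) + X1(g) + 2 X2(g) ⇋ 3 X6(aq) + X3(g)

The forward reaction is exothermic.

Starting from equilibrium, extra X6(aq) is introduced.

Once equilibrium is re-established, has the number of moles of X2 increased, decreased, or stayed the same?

Adding X6 (aq), a product, drives the reaction to the left.
The net shift is to the left. X2 is a reactant, so its amount increases.

increases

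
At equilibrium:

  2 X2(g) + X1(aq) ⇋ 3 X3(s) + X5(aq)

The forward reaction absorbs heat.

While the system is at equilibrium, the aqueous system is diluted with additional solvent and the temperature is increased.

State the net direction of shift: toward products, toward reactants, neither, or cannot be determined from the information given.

right

Dilution scales every aqueous concentration by the same factor. Δn_aq = 1 − 1 = 0, so Q is unchanged — no shift.
The forward reaction is endothermic. Raising T favours the endothermic direction — shift to the right.
Only the nonzero effect(s) matter; the net shift is to the right.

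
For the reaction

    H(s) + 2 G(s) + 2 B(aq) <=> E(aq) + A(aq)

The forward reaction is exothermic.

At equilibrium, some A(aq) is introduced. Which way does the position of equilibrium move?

Adding A (aq), a product, drives the reaction to the left.

left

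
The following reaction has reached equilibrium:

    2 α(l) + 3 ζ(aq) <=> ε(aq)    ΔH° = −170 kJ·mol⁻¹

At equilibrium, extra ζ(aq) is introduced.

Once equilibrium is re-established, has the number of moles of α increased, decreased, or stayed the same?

decreases

Adding ζ (aq), a reactant, drives the reaction to the right.
The net shift is to the right. α is a reactant, so its amount decreases.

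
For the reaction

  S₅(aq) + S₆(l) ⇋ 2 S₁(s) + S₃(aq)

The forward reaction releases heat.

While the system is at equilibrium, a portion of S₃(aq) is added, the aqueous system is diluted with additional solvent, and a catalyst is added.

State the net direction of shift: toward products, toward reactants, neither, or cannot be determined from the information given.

Adding S₃ (aq), a product, drives the reaction to the left.
Dilution scales every aqueous concentration by the same factor. Δn_aq = 1 − 1 = 0, so Q is unchanged — no shift.
A catalyst speeds both forward and reverse rates equally; it changes neither Q nor K — no shift from this change.
Only the nonzero effect(s) matter; the net shift is to the left.

left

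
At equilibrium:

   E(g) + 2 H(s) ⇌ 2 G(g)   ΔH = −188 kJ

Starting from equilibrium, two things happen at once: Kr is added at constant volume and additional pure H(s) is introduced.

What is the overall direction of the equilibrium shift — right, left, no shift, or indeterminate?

At constant volume, adding an inert gas leaves every reacting species' partial pressure unchanged, so Q is unchanged — no shift from this change.
H is a pure solid; its activity is 1 regardless of amount, so Q is unaffected — no shift from this change.
None of the changes alters Q relative to K, so there is no net shift.

no shift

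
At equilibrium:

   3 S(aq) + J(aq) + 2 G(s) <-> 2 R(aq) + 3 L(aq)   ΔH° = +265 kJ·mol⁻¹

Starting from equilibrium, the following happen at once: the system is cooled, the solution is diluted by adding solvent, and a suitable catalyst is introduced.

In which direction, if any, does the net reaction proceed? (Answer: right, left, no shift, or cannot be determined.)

cannot be determined

The forward reaction is endothermic. Lowering T favours the exothermic direction — shift to the left.
Dilution lowers every aqueous concentration by the same factor. Δn_aq = 5 − 4 = +1, so the system shifts toward the side with more dissolved moles — to the right.
A catalyst speeds both forward and reverse rates equally; it changes neither Q nor K — no shift from this change.
The individual effects push in opposite directions; without quantitative information the net direction cannot be determined.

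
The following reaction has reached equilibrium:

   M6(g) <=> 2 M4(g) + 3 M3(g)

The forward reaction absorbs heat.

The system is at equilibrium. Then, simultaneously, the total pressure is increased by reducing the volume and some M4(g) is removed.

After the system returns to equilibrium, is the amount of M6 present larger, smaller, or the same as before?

Gas moles: reactants 1, products 5 (Δn_gas = +4). Compression shifts the system toward the side with fewer moles of gas — to the left.
Removing M4 (g), a product, drives the reaction to the right.
The two effects oppose each other, so the net shift — and hence the change in M6 — cannot be determined from the given information.

cannot be determined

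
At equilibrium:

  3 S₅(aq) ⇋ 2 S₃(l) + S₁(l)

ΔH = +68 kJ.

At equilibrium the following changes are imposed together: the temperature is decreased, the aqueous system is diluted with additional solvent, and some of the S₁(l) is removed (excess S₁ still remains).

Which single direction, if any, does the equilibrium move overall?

The forward reaction is endothermic. Lowering T favours the exothermic direction — shift to the left.
Dilution lowers every aqueous concentration by the same factor. Δn_aq = 0 − 3 = -3, so the system shifts toward the side with more dissolved moles — to the left.
S₁ is a pure liquid; its activity is 1 regardless of amount, so Q is unaffected — no shift from this change.
Only the nonzero effect(s) matter; the net shift is to the left.

left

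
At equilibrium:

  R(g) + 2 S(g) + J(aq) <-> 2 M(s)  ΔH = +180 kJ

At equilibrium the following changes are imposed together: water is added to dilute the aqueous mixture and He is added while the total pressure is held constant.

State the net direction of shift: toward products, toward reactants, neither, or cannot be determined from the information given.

Dilution lowers every aqueous concentration by the same factor. Δn_aq = 0 − 1 = -1, so the system shifts toward the side with more dissolved moles — to the left.
Adding inert gas at constant total pressure expands the volume and lowers every reacting partial pressure. With Δn_gas = 0 − 3 = -3, Q moves away from K toward the side with fewer gas moles, so the system shifts toward the side with more gas moles — to the left.
All effects act in the same direction — net shift to the left.

left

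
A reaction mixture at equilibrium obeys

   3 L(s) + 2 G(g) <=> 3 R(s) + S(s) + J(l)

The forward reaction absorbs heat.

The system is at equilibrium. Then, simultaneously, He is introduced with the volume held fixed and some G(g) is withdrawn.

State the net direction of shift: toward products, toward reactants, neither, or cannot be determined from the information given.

At constant volume, adding an inert gas leaves every reacting species' partial pressure unchanged, so Q is unchanged — no shift from this change.
Removing G (g), a reactant, drives the reaction to the left.
Only the nonzero effect(s) matter; the net shift is to the left.

left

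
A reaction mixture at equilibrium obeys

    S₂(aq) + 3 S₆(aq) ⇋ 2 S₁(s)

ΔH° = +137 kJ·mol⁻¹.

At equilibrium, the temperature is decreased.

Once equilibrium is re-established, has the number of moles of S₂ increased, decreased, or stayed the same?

increases

The forward reaction is endothermic. Lowering T favours the exothermic direction — shift to the left.
The net shift is to the left. S₂ is a reactant, so its amount increases.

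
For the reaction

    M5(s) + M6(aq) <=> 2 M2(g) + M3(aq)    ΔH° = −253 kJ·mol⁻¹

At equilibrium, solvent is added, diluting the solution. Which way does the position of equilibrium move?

no shift

Dilution scales every aqueous concentration by the same factor. Δn_aq = 1 − 1 = 0, so Q is unchanged — no shift.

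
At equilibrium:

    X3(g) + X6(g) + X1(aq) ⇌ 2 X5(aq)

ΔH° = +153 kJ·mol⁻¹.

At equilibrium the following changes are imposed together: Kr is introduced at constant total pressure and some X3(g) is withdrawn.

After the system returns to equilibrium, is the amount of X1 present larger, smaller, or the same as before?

increases

Adding inert gas at constant total pressure expands the volume and lowers every reacting partial pressure. With Δn_gas = 0 − 2 = -2, Q moves away from K toward the side with fewer gas moles, so the system shifts toward the side with more gas moles — to the left.
Removing X3 (g), a reactant, drives the reaction to the left.
The net shift is to the left. X1 is a reactant, so its amount increases.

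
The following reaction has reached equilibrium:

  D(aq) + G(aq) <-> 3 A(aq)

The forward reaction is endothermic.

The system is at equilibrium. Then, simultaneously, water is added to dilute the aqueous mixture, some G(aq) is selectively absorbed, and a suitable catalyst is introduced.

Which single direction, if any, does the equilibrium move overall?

cannot be determined

Dilution lowers every aqueous concentration by the same factor. Δn_aq = 3 − 2 = +1, so the system shifts toward the side with more dissolved moles — to the right.
Removing G (aq), a reactant, drives the reaction to the left.
A catalyst speeds both forward and reverse rates equally; it changes neither Q nor K — no shift from this change.
The individual effects push in opposite directions; without quantitative information the net direction cannot be determined.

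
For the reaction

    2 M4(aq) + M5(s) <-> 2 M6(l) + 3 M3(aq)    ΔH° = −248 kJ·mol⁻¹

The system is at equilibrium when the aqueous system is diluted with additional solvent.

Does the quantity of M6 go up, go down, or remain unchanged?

increases

Dilution lowers every aqueous concentration by the same factor. Δn_aq = 3 − 2 = +1, so the system shifts toward the side with more dissolved moles — to the right.
The net shift is to the right. M6 is a product, so its amount increases.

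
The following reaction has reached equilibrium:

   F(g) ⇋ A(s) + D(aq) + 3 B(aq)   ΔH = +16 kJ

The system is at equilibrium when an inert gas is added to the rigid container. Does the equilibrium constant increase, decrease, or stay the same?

unchanged

The equilibrium constant depends only on temperature. This perturbation changes neither the position of equilibrium nor K.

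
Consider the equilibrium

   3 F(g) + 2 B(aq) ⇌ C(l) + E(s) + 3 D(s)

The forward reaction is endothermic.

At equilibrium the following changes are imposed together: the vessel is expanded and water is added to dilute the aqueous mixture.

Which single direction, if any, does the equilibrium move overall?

Gas moles: reactants 3, products 0 (Δn_gas = -3). Expansion shifts the system toward the side with more moles of gas — to the left.
Dilution lowers every aqueous concentration by the same factor. Δn_aq = 0 − 2 = -2, so the system shifts toward the side with more dissolved moles — to the left.
All effects act in the same direction — net shift to the left.

left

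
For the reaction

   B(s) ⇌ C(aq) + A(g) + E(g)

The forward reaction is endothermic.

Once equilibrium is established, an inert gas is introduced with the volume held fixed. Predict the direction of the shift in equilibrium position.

At constant volume, adding an inert gas leaves every reacting species' partial pressure unchanged, so Q is unchanged — no shift from this change.

no shift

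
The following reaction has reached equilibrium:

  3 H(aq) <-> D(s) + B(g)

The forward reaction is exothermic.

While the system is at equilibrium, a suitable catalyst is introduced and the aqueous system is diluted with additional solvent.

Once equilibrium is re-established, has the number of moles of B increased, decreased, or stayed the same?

decreases

A catalyst speeds both forward and reverse rates equally; it changes neither Q nor K — no shift from this change.
Dilution lowers every aqueous concentration by the same factor. Δn_aq = 0 − 3 = -3, so the system shifts toward the side with more dissolved moles — to the left.
The net shift is to the left. B is a product, so its amount decreases.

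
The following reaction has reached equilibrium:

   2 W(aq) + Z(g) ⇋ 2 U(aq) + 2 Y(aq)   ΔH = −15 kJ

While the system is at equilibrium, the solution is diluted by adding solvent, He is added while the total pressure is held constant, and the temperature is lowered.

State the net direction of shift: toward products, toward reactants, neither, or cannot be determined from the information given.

Dilution lowers every aqueous concentration by the same factor. Δn_aq = 4 − 2 = +2, so the system shifts toward the side with more dissolved moles — to the right.
Adding inert gas at constant total pressure expands the volume and lowers every reacting partial pressure. With Δn_gas = 0 − 1 = -1, Q moves away from K toward the side with fewer gas moles, so the system shifts toward the side with more gas moles — to the left.
The forward reaction is exothermic. Lowering T favours the exothermic direction — shift to the right.
The individual effects push in opposite directions; without quantitative information the net direction cannot be determined.

cannot be determined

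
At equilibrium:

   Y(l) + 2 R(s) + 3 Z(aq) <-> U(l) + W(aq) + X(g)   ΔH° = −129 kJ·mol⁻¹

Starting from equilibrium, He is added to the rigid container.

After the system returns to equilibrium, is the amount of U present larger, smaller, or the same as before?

At constant volume, adding an inert gas leaves every reacting species' partial pressure unchanged, so Q is unchanged — no shift from this change.
No net shift occurs, so the amount of U is unchanged.

unchanged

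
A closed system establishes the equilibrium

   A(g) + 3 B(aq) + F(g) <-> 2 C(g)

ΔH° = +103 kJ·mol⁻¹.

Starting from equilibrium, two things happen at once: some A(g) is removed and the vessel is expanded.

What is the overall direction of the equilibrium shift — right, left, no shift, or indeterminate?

left

Removing A (g), a reactant, drives the reaction to the left.
Gas moles: reactants 2, products 2. Δn_gas = 0, so a volume change leaves Q equal to K — no shift from this change.
Only the nonzero effect(s) matter; the net shift is to the left.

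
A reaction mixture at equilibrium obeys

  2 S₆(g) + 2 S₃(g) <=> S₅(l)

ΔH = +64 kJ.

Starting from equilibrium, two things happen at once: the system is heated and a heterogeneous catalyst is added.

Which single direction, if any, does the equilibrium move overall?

right

The forward reaction is endothermic. Raising T favours the endothermic direction — shift to the right.
A catalyst speeds both forward and reverse rates equally; it changes neither Q nor K — no shift from this change.
Only the nonzero effect(s) matter; the net shift is to the right.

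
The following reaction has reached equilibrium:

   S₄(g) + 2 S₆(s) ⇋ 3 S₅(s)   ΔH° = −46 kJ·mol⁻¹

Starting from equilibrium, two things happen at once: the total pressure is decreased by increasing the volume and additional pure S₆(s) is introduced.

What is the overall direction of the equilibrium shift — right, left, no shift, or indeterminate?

Gas moles: reactants 1, products 0 (Δn_gas = -1). Expansion shifts the system toward the side with more moles of gas — to the left.
S₆ is a pure solid; its activity is 1 regardless of amount, so Q is unaffected — no shift from this change.
Only the nonzero effect(s) matter; the net shift is to the left.

left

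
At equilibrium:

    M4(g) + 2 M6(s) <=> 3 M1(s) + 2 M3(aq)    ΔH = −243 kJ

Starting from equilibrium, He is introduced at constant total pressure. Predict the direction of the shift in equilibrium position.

Adding inert gas at constant total pressure expands the volume and lowers every reacting partial pressure. With Δn_gas = 0 − 1 = -1, Q moves away from K toward the side with fewer gas moles, so the system shifts toward the side with more gas moles — to the left.

left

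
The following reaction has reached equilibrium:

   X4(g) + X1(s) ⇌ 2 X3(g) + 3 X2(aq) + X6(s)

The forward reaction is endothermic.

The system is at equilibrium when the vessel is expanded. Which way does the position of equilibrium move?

Gas moles: reactants 1, products 2 (Δn_gas = +1). Expansion shifts the system toward the side with more moles of gas — to the right.

right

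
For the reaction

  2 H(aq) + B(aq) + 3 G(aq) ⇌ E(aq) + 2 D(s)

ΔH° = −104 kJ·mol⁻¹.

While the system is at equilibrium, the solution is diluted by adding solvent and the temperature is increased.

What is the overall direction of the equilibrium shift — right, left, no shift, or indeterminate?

left

Dilution lowers every aqueous concentration by the same factor. Δn_aq = 1 − 6 = -5, so the system shifts toward the side with more dissolved moles — to the left.
The forward reaction is exothermic. Raising T favours the endothermic direction — shift to the left.
All effects act in the same direction — net shift to the left.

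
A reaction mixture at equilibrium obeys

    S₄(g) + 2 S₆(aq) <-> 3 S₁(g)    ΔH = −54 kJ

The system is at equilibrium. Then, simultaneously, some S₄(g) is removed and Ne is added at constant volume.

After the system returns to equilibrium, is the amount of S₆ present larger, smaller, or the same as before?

increases

Removing S₄ (g), a reactant, drives the reaction to the left.
At constant volume, adding an inert gas leaves every reacting species' partial pressure unchanged, so Q is unchanged — no shift from this change.
The net shift is to the left. S₆ is a reactant, so its amount increases.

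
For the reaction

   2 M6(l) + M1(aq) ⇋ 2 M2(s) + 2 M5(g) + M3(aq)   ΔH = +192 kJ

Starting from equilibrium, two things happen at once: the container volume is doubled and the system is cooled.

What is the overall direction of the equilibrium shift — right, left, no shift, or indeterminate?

cannot be determined

Gas moles: reactants 0, products 2 (Δn_gas = +2). Expansion shifts the system toward the side with more moles of gas — to the right.
The forward reaction is endothermic. Lowering T favours the exothermic direction — shift to the left.
The individual effects push in opposite directions; without quantitative information the net direction cannot be determined.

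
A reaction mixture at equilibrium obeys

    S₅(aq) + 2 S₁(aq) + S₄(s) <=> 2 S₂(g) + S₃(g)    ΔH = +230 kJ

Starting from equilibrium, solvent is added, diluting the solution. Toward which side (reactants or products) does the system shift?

Dilution lowers every aqueous concentration by the same factor. Δn_aq = 0 − 3 = -3, so the system shifts toward the side with more dissolved moles — to the left.

left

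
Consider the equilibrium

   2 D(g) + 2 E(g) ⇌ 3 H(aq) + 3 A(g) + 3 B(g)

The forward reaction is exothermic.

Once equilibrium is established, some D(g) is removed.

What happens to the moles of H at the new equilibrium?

Removing D (g), a reactant, drives the reaction to the left.
The net shift is to the left. H is a product, so its amount decreases.

decreases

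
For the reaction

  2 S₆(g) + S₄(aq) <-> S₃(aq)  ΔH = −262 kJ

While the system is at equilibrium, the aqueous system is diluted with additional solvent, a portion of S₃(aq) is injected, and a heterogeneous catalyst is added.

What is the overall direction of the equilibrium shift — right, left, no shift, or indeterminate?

left

Dilution scales every aqueous concentration by the same factor. Δn_aq = 1 − 1 = 0, so Q is unchanged — no shift.
Adding S₃ (aq), a product, drives the reaction to the left.
A catalyst speeds both forward and reverse rates equally; it changes neither Q nor K — no shift from this change.
Only the nonzero effect(s) matter; the net shift is to the left.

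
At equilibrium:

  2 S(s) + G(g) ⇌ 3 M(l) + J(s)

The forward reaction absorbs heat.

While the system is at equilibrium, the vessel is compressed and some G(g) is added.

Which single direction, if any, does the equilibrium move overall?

Gas moles: reactants 1, products 0 (Δn_gas = -1). Compression shifts the system toward the side with fewer moles of gas — to the right.
Adding G (g), a reactant, drives the reaction to the right.
All effects act in the same direction — net shift to the right.

right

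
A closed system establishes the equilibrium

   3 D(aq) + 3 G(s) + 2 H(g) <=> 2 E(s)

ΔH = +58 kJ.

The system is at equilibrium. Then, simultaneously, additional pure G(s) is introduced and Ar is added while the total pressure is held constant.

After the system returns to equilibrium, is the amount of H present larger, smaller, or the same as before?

increases

G is a pure solid; its activity is 1 regardless of amount, so Q is unaffected — no shift from this change.
Adding inert gas at constant total pressure expands the volume and lowers every reacting partial pressure. With Δn_gas = 0 − 2 = -2, Q moves away from K toward the side with fewer gas moles, so the system shifts toward the side with more gas moles — to the left.
The net shift is to the left. H is a reactant, so its amount increases.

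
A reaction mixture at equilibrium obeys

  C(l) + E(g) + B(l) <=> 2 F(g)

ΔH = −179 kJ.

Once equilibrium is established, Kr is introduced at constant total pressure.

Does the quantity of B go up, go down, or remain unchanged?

Adding inert gas at constant total pressure expands the volume and lowers every reacting partial pressure. With Δn_gas = 2 − 1 = +1, Q moves away from K toward the side with fewer gas moles, so the system shifts toward the side with more gas moles — to the right.
The net shift is to the right. B is a reactant, so its amount decreases.

decreases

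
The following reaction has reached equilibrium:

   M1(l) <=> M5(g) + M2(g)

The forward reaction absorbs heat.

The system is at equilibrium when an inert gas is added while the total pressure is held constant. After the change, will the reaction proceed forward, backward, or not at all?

right

Adding inert gas at constant total pressure expands the volume and lowers every reacting partial pressure. With Δn_gas = 2 − 0 = +2, Q moves away from K toward the side with fewer gas moles, so the system shifts toward the side with more gas moles — to the right.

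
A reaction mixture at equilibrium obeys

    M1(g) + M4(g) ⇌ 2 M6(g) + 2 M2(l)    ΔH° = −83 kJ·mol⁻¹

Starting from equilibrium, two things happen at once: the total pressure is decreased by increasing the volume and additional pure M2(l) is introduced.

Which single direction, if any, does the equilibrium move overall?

Gas moles: reactants 2, products 2. Δn_gas = 0, so a volume change leaves Q equal to K — no shift from this change.
M2 is a pure liquid; its activity is 1 regardless of amount, so Q is unaffected — no shift from this change.
None of the changes alters Q relative to K, so there is no net shift.

no shift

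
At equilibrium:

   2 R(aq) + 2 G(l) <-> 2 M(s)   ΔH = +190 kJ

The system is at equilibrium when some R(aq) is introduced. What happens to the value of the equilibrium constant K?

unchanged

The equilibrium constant depends only on temperature. This perturbation may move the position of equilibrium, but since T is unchanged, K itself is unchanged.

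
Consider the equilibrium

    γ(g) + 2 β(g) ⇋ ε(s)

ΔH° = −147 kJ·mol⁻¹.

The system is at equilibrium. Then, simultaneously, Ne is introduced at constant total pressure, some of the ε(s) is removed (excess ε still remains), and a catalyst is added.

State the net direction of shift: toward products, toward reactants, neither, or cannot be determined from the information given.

Adding inert gas at constant total pressure expands the volume and lowers every reacting partial pressure. With Δn_gas = 0 − 3 = -3, Q moves away from K toward the side with fewer gas moles, so the system shifts toward the side with more gas moles — to the left.
ε is a pure solid; its activity is 1 regardless of amount, so Q is unaffected — no shift from this change.
A catalyst speeds both forward and reverse rates equally; it changes neither Q nor K — no shift from this change.
Only the nonzero effect(s) matter; the net shift is to the left.

left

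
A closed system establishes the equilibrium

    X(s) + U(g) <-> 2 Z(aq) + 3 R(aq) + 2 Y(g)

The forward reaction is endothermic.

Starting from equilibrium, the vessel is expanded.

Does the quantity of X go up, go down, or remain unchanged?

Gas moles: reactants 1, products 2 (Δn_gas = +1). Expansion shifts the system toward the side with more moles of gas — to the right.
The net shift is to the right. X is a reactant, so its amount decreases.

decreases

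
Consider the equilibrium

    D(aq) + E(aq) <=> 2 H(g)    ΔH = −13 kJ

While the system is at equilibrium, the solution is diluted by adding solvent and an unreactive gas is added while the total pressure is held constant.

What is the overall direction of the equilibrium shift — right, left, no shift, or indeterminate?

cannot be determined

Dilution lowers every aqueous concentration by the same factor. Δn_aq = 0 − 2 = -2, so the system shifts toward the side with more dissolved moles — to the left.
Adding inert gas at constant total pressure expands the volume and lowers every reacting partial pressure. With Δn_gas = 2 − 0 = +2, Q moves away from K toward the side with fewer gas moles, so the system shifts toward the side with more gas moles — to the right.
The individual effects push in opposite directions; without quantitative information the net direction cannot be determined.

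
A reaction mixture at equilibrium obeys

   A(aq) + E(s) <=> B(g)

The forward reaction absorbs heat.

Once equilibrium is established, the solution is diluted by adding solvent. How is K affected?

unchanged

The equilibrium constant depends only on temperature. This perturbation may move the position of equilibrium, but since T is unchanged, K itself is unchanged.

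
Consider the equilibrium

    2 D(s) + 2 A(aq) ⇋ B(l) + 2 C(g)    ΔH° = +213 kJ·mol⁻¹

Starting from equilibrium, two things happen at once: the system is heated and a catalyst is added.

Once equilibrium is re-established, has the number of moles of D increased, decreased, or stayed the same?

decreases

The forward reaction is endothermic. Raising T favours the endothermic direction — shift to the right.
A catalyst speeds both forward and reverse rates equally; it changes neither Q nor K — no shift from this change.
The net shift is to the right. D is a reactant, so its amount decreases.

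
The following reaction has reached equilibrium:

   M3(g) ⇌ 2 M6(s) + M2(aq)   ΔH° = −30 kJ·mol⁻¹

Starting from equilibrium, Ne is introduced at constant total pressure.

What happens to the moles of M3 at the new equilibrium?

Adding inert gas at constant total pressure expands the volume and lowers every reacting partial pressure. With Δn_gas = 0 − 1 = -1, Q moves away from K toward the side with fewer gas moles, so the system shifts toward the side with more gas moles — to the left.
The net shift is to the left. M3 is a reactant, so its amount increases.

increases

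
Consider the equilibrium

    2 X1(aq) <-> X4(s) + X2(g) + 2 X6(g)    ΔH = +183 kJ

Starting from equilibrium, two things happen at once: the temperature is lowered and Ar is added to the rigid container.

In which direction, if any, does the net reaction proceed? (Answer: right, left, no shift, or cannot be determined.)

left

The forward reaction is endothermic. Lowering T favours the exothermic direction — shift to the left.
At constant volume, adding an inert gas leaves every reacting species' partial pressure unchanged, so Q is unchanged — no shift from this change.
Only the nonzero effect(s) matter; the net shift is to the left.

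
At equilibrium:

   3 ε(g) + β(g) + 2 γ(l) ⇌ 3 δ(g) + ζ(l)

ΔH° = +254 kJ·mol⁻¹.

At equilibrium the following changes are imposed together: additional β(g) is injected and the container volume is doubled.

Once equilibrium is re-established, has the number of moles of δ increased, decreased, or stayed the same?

cannot be determined

Adding β (g), a reactant, drives the reaction to the right.
Gas moles: reactants 4, products 3 (Δn_gas = -1). Expansion shifts the system toward the side with more moles of gas — to the left.
The two effects oppose each other, so the net shift — and hence the change in δ — cannot be determined from the given information.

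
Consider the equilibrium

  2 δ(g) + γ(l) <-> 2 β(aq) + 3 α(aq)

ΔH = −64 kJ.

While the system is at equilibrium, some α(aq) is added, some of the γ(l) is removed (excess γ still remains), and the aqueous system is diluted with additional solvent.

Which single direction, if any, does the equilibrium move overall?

cannot be determined

Adding α (aq), a product, drives the reaction to the left.
γ is a pure liquid; its activity is 1 regardless of amount, so Q is unaffected — no shift from this change.
Dilution lowers every aqueous concentration by the same factor. Δn_aq = 5 − 0 = +5, so the system shifts toward the side with more dissolved moles — to the right.
The individual effects push in opposite directions; without quantitative information the net direction cannot be determined.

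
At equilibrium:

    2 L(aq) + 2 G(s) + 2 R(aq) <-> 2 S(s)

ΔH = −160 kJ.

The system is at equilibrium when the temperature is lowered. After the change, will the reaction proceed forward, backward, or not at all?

The forward reaction is exothermic. Lowering T favours the exothermic direction — shift to the right.

right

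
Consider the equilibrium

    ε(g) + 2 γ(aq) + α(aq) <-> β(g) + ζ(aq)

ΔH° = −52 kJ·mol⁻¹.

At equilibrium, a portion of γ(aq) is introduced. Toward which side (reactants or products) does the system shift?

Adding γ (aq), a reactant, drives the reaction to the right.

right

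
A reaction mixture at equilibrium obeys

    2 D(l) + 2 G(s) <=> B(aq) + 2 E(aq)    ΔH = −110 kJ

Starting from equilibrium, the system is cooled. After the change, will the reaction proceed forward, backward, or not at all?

right

The forward reaction is exothermic. Lowering T favours the exothermic direction — shift to the right.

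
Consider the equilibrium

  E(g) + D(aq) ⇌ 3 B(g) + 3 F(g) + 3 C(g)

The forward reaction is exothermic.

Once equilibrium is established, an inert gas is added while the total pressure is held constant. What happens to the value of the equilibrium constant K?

unchanged

The equilibrium constant depends only on temperature. This perturbation may move the position of equilibrium, but since T is unchanged, K itself is unchanged.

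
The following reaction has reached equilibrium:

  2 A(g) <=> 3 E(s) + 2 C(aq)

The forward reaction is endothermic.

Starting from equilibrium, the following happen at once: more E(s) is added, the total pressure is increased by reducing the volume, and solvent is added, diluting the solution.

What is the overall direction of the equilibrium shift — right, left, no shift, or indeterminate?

right

E is a pure solid; its activity is 1 regardless of amount, so Q is unaffected — no shift from this change.
Gas moles: reactants 2, products 0 (Δn_gas = -2). Compression shifts the system toward the side with fewer moles of gas — to the right.
Dilution lowers every aqueous concentration by the same factor. Δn_aq = 2 − 0 = +2, so the system shifts toward the side with more dissolved moles — to the right.
Only the nonzero effect(s) matter; the net shift is to the right.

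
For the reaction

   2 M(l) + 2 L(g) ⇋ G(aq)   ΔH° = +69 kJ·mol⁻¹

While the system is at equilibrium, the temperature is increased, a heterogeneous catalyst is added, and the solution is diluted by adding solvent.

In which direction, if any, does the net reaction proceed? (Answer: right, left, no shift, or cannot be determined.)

The forward reaction is endothermic. Raising T favours the endothermic direction — shift to the right.
A catalyst speeds both forward and reverse rates equally; it changes neither Q nor K — no shift from this change.
Dilution lowers every aqueous concentration by the same factor. Δn_aq = 1 − 0 = +1, so the system shifts toward the side with more dissolved moles — to the right.
Only the nonzero effect(s) matter; the net shift is to the right.

right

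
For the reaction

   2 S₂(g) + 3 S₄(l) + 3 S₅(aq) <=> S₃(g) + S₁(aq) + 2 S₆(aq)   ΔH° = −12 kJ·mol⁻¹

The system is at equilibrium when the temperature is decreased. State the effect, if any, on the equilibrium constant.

K depends on temperature via the van 't Hoff relation. The forward reaction is exothermic, so lowering T increases K.

increases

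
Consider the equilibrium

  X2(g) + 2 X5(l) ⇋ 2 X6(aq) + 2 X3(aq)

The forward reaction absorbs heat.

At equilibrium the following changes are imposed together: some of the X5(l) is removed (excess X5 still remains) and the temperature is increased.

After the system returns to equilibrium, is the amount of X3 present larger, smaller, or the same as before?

increases

X5 is a pure liquid; its activity is 1 regardless of amount, so Q is unaffected — no shift from this change.
The forward reaction is endothermic. Raising T favours the endothermic direction — shift to the right.
The net shift is to the right. X3 is a product, so its amount increases.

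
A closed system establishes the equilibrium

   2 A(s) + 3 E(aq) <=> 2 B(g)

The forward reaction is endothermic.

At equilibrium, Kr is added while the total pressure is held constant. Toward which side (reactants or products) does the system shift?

Adding inert gas at constant total pressure expands the volume and lowers every reacting partial pressure. With Δn_gas = 2 − 0 = +2, Q moves away from K toward the side with fewer gas moles, so the system shifts toward the side with more gas moles — to the right.

right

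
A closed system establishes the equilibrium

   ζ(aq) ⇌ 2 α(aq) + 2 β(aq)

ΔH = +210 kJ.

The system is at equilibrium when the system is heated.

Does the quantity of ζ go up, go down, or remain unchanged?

The forward reaction is endothermic. Raising T favours the endothermic direction — shift to the right.
The net shift is to the right. ζ is a reactant, so its amount decreases.

decreases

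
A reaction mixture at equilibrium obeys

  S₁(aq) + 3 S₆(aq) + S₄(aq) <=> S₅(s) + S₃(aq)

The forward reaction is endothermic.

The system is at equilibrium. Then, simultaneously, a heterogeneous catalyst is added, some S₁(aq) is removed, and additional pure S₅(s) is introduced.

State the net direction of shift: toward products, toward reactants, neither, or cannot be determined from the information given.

left

A catalyst speeds both forward and reverse rates equally; it changes neither Q nor K — no shift from this change.
Removing S₁ (aq), a reactant, drives the reaction to the left.
S₅ is a pure solid; its activity is 1 regardless of amount, so Q is unaffected — no shift from this change.
Only the nonzero effect(s) matter; the net shift is to the left.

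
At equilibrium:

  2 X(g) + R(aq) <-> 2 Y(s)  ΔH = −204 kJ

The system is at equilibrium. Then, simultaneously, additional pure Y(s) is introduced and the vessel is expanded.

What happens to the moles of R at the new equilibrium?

Y is a pure solid; its activity is 1 regardless of amount, so Q is unaffected — no shift from this change.
Gas moles: reactants 2, products 0 (Δn_gas = -2). Expansion shifts the system toward the side with more moles of gas — to the left.
The net shift is to the left. R is a reactant, so its amount increases.

increases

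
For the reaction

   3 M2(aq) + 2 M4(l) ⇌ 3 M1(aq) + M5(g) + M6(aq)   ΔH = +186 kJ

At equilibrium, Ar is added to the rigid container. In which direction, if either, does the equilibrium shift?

no shift

At constant volume, adding an inert gas leaves every reacting species' partial pressure unchanged, so Q is unchanged — no shift from this change.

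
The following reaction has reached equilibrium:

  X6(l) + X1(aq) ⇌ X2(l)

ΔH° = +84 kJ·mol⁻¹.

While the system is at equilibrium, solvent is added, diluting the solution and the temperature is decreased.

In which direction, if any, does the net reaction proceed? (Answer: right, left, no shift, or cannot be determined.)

Dilution lowers every aqueous concentration by the same factor. Δn_aq = 0 − 1 = -1, so the system shifts toward the side with more dissolved moles — to the left.
The forward reaction is endothermic. Lowering T favours the exothermic direction — shift to the left.
All effects act in the same direction — net shift to the left.

left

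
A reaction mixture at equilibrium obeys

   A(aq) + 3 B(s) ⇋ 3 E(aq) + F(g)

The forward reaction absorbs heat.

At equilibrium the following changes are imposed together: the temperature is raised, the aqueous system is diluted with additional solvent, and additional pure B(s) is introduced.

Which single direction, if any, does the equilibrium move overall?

The forward reaction is endothermic. Raising T favours the endothermic direction — shift to the right.
Dilution lowers every aqueous concentration by the same factor. Δn_aq = 3 − 1 = +2, so the system shifts toward the side with more dissolved moles — to the right.
B is a pure solid; its activity is 1 regardless of amount, so Q is unaffected — no shift from this change.
Only the nonzero effect(s) matter; the net shift is to the right.

right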